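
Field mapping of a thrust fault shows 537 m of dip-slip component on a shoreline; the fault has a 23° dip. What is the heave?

heave = dip-slip × cos(dip) = 537 m × cos(23°) = 494 m

494 m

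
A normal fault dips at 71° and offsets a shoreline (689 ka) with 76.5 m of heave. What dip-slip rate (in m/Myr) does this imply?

341 m/Myr

dip-slip = heave / cos(dip) = 76.5 m / cos(71°) = 235 m
rate = 235 m / 689 ka = 0.000341 m/yr = 341 m/Myr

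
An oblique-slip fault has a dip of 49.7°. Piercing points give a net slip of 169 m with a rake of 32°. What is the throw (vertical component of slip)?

68.3 m

dip-slip = net slip × sin(rake) = 169 m × sin(32°) = 89.56 m
throw = dip-slip × sin(dip) = 89.56 × sin(49.7°) = 68.3 m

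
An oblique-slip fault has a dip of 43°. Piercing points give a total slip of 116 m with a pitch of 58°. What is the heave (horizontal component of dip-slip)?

71.9 m

dip-slip = net slip × sin(rake) = 116 m × sin(58°) = 98.37 m
heave = dip-slip × cos(dip) = 98.37 × cos(43°) = 71.9 m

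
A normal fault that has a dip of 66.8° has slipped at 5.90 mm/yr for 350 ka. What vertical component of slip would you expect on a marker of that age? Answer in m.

dip-slip = rate × time = 5.90 mm/yr × 350 ka = 2065 m
throw = dip-slip × sin(dip) = 2065 × sin(66.8°) = 1900 m

1900 m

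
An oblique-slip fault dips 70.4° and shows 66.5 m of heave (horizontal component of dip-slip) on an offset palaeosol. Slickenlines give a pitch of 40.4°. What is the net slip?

306 m

dip-slip = heave / cos(dip) = 66.5 / cos(70.4°) = 198.2 m
net slip = dip-slip / sin(rake) = 198.2 / sin(40.4°) = 306 m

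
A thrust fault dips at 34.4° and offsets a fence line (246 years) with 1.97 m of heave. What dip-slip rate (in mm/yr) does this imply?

dip-slip = heave / cos(dip) = 1.97 m / cos(34.4°) = 2.388 m
rate = 2.388 m / 246 years = 0.00971 m/yr = 9.71 mm/yr

9.71 mm/yr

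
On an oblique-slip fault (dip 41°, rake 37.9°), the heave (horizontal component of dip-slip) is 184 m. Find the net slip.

dip-slip = heave / cos(dip) = 184 / cos(41°) = 243.8 m
net slip = dip-slip / sin(rake) = 243.8 / sin(37.9°) = 397 m

397 m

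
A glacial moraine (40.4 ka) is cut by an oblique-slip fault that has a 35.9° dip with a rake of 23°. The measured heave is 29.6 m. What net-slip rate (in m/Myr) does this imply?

dip-slip = heave / cos(dip) = 29.6 / cos(35.9°) = 36.54 m
net slip = dip-slip / sin(rake) = 36.54 / sin(23°) = 93.52 m
rate = 93.52 m / 40.4 ka = 0.00231 m/yr = 2310 m/Myr

2310 m/Myr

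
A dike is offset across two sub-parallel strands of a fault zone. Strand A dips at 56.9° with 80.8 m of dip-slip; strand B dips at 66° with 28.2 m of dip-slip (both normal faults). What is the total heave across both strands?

heave_A = 80.8 × cos(56.9°) = 44.13 m
heave_B = 28.2 × cos(66°) = 11.47 m
total = 44.13 + 11.47 = 55.6 m

55.6 m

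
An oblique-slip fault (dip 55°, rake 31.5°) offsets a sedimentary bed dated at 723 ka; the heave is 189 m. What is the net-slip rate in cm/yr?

dip-slip = heave / cos(dip) = 189 / cos(55°) = 329.5 m
net slip = dip-slip / sin(rake) = 329.5 / sin(31.5°) = 630.6 m
rate = 630.6 m / 723 ka = 0.000872 m/yr = 0.0872 cm/yr

0.0872 cm/yr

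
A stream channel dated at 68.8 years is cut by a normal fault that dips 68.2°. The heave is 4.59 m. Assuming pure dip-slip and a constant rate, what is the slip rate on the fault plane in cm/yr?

dip-slip = heave / cos(dip) = 4.59 m / cos(68.2°) = 12.36 m
rate = 12.36 m / 68.8 years = 0.180 m/yr = 18 cm/yr

18 cm/yr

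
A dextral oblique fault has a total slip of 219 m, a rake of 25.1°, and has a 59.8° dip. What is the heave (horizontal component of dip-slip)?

dip-slip = net slip × sin(rake) = 219 m × sin(25.1°) = 92.90 m
heave = dip-slip × cos(dip) = 92.90 × cos(59.8°) = 46.7 m

46.7 m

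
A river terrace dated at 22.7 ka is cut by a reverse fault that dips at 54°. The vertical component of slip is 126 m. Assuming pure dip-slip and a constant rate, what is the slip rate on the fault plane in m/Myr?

6860 m/Myr

dip-slip = throw / sin(dip) = 126 m / sin(54°) = 155.7 m
rate = 155.7 m / 22.7 ka = 0.00686 m/yr = 6860 m/Myr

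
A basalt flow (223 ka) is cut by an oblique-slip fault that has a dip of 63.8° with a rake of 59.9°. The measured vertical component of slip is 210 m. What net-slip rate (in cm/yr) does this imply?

dip-slip = throw / sin(dip) = 210 / sin(63.8°) = 234 m
net slip = dip-slip / sin(rake) = 234 / sin(59.9°) = 270.5 m
rate = 270.5 m / 223 ka = 0.00121 m/yr = 0.121 cm/yr

0.121 cm/yr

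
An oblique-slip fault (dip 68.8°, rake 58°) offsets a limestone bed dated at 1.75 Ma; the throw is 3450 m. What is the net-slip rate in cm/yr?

0.249 cm/yr

dip-slip = throw / sin(dip) = 3450 / sin(68.8°) = 3700 m
net slip = dip-slip / sin(rake) = 3700 / sin(58°) = 4363 m
rate = 4363 m / 1.75 Ma = 0.00249 m/yr = 0.249 cm/yr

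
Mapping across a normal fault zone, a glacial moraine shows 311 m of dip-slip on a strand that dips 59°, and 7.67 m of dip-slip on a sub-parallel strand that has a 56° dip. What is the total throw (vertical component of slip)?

273 m

throw_A = 311 × sin(59°) = 266.6 m
throw_B = 7.67 × sin(56°) = 6.359 m
total = 266.6 + 6.359 = 273 m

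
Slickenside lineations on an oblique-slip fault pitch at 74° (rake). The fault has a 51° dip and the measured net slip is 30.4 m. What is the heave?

18.4 m

dip-slip = net slip × sin(rake) = 30.4 m × sin(74°) = 29.22 m
heave = dip-slip × cos(dip) = 29.22 × cos(51°) = 18.4 m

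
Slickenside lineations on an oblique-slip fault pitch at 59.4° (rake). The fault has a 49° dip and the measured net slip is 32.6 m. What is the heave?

18.4 m

dip-slip = net slip × sin(rake) = 32.6 m × sin(59.4°) = 28.06 m
heave = dip-slip × cos(dip) = 28.06 × cos(49°) = 18.4 m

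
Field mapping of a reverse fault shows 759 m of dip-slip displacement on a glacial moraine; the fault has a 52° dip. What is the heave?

heave = dip-slip × cos(dip) = 759 m × cos(52°) = 467 m

467 m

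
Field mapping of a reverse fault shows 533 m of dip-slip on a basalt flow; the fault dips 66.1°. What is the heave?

heave = dip-slip × cos(dip) = 533 m × cos(66.1°) = 216 m

216 m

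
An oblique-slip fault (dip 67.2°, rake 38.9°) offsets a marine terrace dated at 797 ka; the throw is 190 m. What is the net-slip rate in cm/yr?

dip-slip = throw / sin(dip) = 190 / sin(67.2°) = 206.1 m
net slip = dip-slip / sin(rake) = 206.1 / sin(38.9°) = 328.2 m
rate = 328.2 m / 797 ka = 0.000412 m/yr = 0.0412 cm/yr

0.0412 cm/yr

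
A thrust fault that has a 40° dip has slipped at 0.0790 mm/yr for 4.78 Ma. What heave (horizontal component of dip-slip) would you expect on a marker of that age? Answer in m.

289 m

dip-slip = rate × time = 0.0790 mm/yr × 4.78 Ma = 377.6 m
heave = dip-slip × cos(dip) = 377.6 × cos(40°) = 289 m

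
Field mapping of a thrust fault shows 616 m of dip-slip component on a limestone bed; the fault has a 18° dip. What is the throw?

throw = dip-slip × sin(dip) = 616 m × sin(18°) = 190 m

190 m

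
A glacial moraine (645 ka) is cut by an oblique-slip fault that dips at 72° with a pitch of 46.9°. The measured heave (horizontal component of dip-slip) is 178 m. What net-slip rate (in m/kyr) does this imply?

1.22 m/kyr

dip-slip = heave / cos(dip) = 178 / cos(72°) = 576 m
net slip = dip-slip / sin(rake) = 576 / sin(46.9°) = 788.9 m
rate = 788.9 m / 645 ka = 0.00122 m/yr = 1.22 m/kyr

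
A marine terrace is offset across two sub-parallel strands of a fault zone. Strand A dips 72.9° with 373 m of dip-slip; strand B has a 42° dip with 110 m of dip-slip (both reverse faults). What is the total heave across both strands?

191 m

heave_A = 373 × cos(72.9°) = 109.7 m
heave_B = 110 × cos(42°) = 81.75 m
total = 109.7 + 81.75 = 191 m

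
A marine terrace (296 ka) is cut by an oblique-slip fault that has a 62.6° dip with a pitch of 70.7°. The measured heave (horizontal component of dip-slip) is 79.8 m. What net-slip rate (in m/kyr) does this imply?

dip-slip = heave / cos(dip) = 79.8 / cos(62.6°) = 173.4 m
net slip = dip-slip / sin(rake) = 173.4 / sin(70.7°) = 183.7 m
rate = 183.7 m / 296 ka = 0.000621 m/yr = 0.621 m/kyr

0.621 m/kyr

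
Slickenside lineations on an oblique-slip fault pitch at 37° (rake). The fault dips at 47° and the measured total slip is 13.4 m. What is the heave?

dip-slip = net slip × sin(rake) = 13.4 m × sin(37°) = 8.064 m
heave = dip-slip × cos(dip) = 8.064 × cos(47°) = 5.50 m

5.50 m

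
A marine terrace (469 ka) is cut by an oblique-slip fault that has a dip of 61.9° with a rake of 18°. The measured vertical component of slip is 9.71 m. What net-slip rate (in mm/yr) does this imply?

0.0760 mm/yr

dip-slip = throw / sin(dip) = 9.71 / sin(61.9°) = 11.01 m
net slip = dip-slip / sin(rake) = 11.01 / sin(18°) = 35.62 m
rate = 35.62 m / 469 ka = 0.0000760 m/yr = 0.0760 mm/yr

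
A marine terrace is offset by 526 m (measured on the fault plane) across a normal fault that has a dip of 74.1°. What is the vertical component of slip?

506 m

throw = dip-slip × sin(dip) = 526 m × sin(74.1°) = 506 m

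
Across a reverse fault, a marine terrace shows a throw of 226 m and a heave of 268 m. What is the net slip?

351 m

net slip = √(throw² + heave²) = √(226² + 268²) = 351 m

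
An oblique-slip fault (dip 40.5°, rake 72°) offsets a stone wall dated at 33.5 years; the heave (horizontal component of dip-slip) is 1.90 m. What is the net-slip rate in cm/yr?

7.84 cm/yr

dip-slip = heave / cos(dip) = 1.90 / cos(40.5°) = 2.499 m
net slip = dip-slip / sin(rake) = 2.499 / sin(72°) = 2.627 m
rate = 2.627 m / 33.5 years = 0.0784 m/yr = 7.84 cm/yr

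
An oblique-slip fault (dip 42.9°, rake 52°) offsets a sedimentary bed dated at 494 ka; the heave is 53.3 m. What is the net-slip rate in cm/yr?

0.0187 cm/yr

dip-slip = heave / cos(dip) = 53.3 / cos(42.9°) = 72.76 m
net slip = dip-slip / sin(rake) = 72.76 / sin(52°) = 92.33 m
rate = 92.33 m / 494 ka = 0.000187 m/yr = 0.0187 cm/yr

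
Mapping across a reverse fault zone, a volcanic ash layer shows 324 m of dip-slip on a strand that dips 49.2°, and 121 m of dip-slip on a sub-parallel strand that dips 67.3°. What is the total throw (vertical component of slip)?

357 m

throw_A = 324 × sin(49.2°) = 245.3 m
throw_B = 121 × sin(67.3°) = 111.6 m
total = 245.3 + 111.6 = 357 m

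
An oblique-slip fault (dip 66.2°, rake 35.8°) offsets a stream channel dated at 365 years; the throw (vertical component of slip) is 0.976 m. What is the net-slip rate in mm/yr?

5 mm/yr

dip-slip = throw / sin(dip) = 0.976 / sin(66.2°) = 1.067 m
net slip = dip-slip / sin(rake) = 1.067 / sin(35.8°) = 1.824 m
rate = 1.824 m / 365 years = 0.00500 m/yr = 5 mm/yr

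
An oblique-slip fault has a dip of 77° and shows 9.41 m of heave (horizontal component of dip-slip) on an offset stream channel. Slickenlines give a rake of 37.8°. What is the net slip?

68.3 m

dip-slip = heave / cos(dip) = 9.41 / cos(77°) = 41.83 m
net slip = dip-slip / sin(rake) = 41.83 / sin(37.8°) = 68.3 m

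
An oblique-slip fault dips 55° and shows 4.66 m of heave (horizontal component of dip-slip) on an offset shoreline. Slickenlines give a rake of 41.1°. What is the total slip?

12.4 m

dip-slip = heave / cos(dip) = 4.66 / cos(55°) = 8.124 m
net slip = dip-slip / sin(rake) = 8.124 / sin(41.1°) = 12.4 m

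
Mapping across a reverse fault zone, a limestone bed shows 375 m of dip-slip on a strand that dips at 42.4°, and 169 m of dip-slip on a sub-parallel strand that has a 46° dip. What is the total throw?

throw_A = 375 × sin(42.4°) = 252.9 m
throw_B = 169 × sin(46°) = 121.6 m
total = 252.9 + 121.6 = 374 m

374 m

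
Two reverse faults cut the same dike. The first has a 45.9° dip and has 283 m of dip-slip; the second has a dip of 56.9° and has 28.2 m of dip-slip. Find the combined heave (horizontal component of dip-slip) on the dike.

212 m

heave_A = 283 × cos(45.9°) = 196.9 m
heave_B = 28.2 × cos(56.9°) = 15.40 m
total = 196.9 + 15.40 = 212 m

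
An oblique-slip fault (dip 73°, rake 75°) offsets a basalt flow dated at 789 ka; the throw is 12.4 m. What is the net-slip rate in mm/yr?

dip-slip = throw / sin(dip) = 12.4 / sin(73°) = 12.97 m
net slip = dip-slip / sin(rake) = 12.97 / sin(75°) = 13.42 m
rate = 13.42 m / 789 ka = 0.0000170 m/yr = 0.0170 mm/yr

0.0170 mm/yr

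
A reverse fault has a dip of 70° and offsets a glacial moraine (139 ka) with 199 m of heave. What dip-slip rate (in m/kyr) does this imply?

4.19 m/kyr

dip-slip = heave / cos(dip) = 199 m / cos(70°) = 581.8 m
rate = 581.8 m / 139 ka = 0.00419 m/yr = 4.19 m/kyr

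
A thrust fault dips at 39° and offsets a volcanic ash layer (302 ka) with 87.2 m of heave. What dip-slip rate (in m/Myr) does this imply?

372 m/Myr

dip-slip = heave / cos(dip) = 87.2 m / cos(39°) = 112.2 m
rate = 112.2 m / 302 ka = 0.000372 m/yr = 372 m/Myr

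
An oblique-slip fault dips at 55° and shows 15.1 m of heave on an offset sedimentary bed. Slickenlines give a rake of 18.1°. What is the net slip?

84.7 m

dip-slip = heave / cos(dip) = 15.1 / cos(55°) = 26.33 m
net slip = dip-slip / sin(rake) = 26.33 / sin(18.1°) = 84.7 m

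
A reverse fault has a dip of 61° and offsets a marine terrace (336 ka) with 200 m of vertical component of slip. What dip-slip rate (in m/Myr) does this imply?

dip-slip = throw / sin(dip) = 200 m / sin(61°) = 228.7 m
rate = 228.7 m / 336 ka = 0.000681 m/yr = 681 m/Myr

681 m/Myr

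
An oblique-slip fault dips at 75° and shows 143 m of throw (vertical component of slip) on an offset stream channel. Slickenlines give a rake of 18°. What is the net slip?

dip-slip = throw / sin(dip) = 143 / sin(75°) = 148 m
net slip = dip-slip / sin(rake) = 148 / sin(18°) = 479 m

479 m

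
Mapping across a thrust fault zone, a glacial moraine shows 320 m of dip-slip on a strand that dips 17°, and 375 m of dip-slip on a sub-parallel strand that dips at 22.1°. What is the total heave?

heave_A = 320 × cos(17°) = 306 m
heave_B = 375 × cos(22.1°) = 347.4 m
total = 306 + 347.4 = 653 m

653 m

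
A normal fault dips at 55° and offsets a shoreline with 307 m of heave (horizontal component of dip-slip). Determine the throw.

438 m

throw = heave × tan(dip) = 307 × tan(55°) = 438 m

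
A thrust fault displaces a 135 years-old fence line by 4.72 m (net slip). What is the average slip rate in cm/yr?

3.50 cm/yr

rate = 4.72 m / 135 years = 0.0350 m/yr = 3.50 cm/yr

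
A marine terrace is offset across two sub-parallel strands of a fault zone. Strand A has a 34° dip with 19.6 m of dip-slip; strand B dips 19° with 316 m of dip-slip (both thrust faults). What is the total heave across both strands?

315 m

heave_A = 19.6 × cos(34°) = 16.25 m
heave_B = 316 × cos(19°) = 298.8 m
total = 16.25 + 298.8 = 315 m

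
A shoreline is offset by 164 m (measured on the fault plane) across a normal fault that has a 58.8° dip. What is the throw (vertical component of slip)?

140 m

throw = dip-slip × sin(dip) = 164 m × sin(58.8°) = 140 m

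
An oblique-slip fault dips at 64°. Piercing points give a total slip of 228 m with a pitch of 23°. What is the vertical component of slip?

80.1 m

dip-slip = net slip × sin(rake) = 228 m × sin(23°) = 89.09 m
throw = dip-slip × sin(dip) = 89.09 × sin(64°) = 80.1 m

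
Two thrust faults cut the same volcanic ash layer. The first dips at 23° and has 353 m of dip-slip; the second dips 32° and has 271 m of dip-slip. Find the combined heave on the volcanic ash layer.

555 m

heave_A = 353 × cos(23°) = 324.9 m
heave_B = 271 × cos(32°) = 229.8 m
total = 324.9 + 229.8 = 555 m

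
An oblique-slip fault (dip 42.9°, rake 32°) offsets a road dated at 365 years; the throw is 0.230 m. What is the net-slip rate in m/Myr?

1750 m/Myr

dip-slip = throw / sin(dip) = 0.230 / sin(42.9°) = 0.3379 m
net slip = dip-slip / sin(rake) = 0.3379 / sin(32°) = 0.6376 m
rate = 0.6376 m / 365 years = 0.00175 m/yr = 1750 m/Myr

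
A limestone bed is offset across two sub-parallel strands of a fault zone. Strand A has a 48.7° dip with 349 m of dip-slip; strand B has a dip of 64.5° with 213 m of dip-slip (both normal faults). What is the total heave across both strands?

heave_A = 349 × cos(48.7°) = 230.3 m
heave_B = 213 × cos(64.5°) = 91.70 m
total = 230.3 + 91.70 = 322 m

322 m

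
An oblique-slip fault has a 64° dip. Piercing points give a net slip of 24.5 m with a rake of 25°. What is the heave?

4.54 m

dip-slip = net slip × sin(rake) = 24.5 m × sin(25°) = 10.35 m
heave = dip-slip × cos(dip) = 10.35 × cos(64°) = 4.54 m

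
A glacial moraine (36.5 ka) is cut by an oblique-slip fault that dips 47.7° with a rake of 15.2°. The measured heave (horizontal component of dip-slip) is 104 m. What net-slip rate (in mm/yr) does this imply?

dip-slip = heave / cos(dip) = 104 / cos(47.7°) = 154.5 m
net slip = dip-slip / sin(rake) = 154.5 / sin(15.2°) = 589.4 m
rate = 589.4 m / 36.5 ka = 0.0161 m/yr = 16.1 mm/yr

16.1 mm/yr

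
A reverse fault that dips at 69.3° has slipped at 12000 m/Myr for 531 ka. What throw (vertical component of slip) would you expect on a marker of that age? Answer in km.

dip-slip = rate × time = 12000 m/Myr × 531 ka = 6372 m
throw = dip-slip × sin(dip) = 6372 × sin(69.3°) = 5960 m = 5.96 km

5.96 km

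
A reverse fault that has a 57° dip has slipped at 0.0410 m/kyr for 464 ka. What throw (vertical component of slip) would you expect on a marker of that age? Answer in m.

16 m

dip-slip = rate × time = 0.0410 m/kyr × 464 ka = 19.02 m
throw = dip-slip × sin(dip) = 19.02 × sin(57°) = 16 m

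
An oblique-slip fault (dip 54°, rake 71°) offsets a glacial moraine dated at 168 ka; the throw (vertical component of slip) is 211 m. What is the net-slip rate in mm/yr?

dip-slip = throw / sin(dip) = 211 / sin(54°) = 260.8 m
net slip = dip-slip / sin(rake) = 260.8 / sin(71°) = 275.8 m
rate = 275.8 m / 168 ka = 0.00164 m/yr = 1.64 mm/yr

1.64 mm/yr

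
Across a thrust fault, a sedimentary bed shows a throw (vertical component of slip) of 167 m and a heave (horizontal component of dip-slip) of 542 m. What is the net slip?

567 m

net slip = √(throw² + heave²) = √(167² + 542²) = 567 m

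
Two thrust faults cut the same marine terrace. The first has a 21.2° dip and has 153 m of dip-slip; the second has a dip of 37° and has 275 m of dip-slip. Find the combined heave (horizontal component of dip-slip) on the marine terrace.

362 m

heave_A = 153 × cos(21.2°) = 142.6 m
heave_B = 275 × cos(37°) = 219.6 m
total = 142.6 + 219.6 = 362 m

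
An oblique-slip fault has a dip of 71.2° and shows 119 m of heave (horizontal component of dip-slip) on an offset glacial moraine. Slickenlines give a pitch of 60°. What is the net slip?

426 m

dip-slip = heave / cos(dip) = 119 / cos(71.2°) = 369.3 m
net slip = dip-slip / sin(rake) = 369.3 / sin(60°) = 426 m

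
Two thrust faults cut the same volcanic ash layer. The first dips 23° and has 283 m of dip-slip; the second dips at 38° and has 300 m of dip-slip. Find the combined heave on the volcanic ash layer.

497 m

heave_A = 283 × cos(23°) = 260.5 m
heave_B = 300 × cos(38°) = 236.4 m
total = 260.5 + 236.4 = 497 m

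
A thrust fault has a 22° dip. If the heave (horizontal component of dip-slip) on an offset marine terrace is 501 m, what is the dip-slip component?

540 m

dip-slip = heave / cos(dip) = 501 / cos(22°) = 540 m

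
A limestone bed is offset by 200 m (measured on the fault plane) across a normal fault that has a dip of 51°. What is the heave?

126 m

heave = dip-slip × cos(dip) = 200 m × cos(51°) = 126 m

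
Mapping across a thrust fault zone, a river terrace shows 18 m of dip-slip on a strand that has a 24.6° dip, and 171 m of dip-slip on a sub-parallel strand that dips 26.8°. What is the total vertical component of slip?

throw_A = 18 × sin(24.6°) = 7.493 m
throw_B = 171 × sin(26.8°) = 77.10 m
total = 7.493 + 77.10 = 84.6 m

84.6 m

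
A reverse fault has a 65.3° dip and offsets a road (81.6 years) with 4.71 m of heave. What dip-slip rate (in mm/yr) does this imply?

138 mm/yr

dip-slip = heave / cos(dip) = 4.71 m / cos(65.3°) = 11.27 m
rate = 11.27 m / 81.6 years = 0.138 m/yr = 138 mm/yr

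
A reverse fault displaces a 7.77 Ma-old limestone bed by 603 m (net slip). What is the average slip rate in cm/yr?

rate = 603 m / 7.77 Ma = 0.0000776 m/yr = 0.00776 cm/yr

0.00776 cm/yr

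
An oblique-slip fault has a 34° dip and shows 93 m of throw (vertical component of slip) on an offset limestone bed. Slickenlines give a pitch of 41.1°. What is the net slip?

dip-slip = throw / sin(dip) = 93 / sin(34°) = 166.3 m
net slip = dip-slip / sin(rake) = 166.3 / sin(41.1°) = 253 m

253 m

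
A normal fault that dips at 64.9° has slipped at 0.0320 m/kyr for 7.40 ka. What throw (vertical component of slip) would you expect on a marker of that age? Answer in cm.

dip-slip = rate × time = 0.0320 m/kyr × 7.40 ka = 0.2368 m
throw = dip-slip × sin(dip) = 0.2368 × sin(64.9°) = 0.214 m = 21.4 cm

21.4 cm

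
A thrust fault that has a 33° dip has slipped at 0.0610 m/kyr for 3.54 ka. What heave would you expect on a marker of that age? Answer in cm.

dip-slip = rate × time = 0.0610 m/kyr × 3.54 ka = 0.2159 m
heave = dip-slip × cos(dip) = 0.2159 × cos(33°) = 0.181 m = 18.1 cm

18.1 cm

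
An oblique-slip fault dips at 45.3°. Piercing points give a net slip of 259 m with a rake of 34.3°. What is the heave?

dip-slip = net slip × sin(rake) = 259 m × sin(34.3°) = 146 m
heave = dip-slip × cos(dip) = 146 × cos(45.3°) = 103 m

103 m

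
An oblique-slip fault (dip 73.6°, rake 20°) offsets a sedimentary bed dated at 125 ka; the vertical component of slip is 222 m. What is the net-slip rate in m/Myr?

dip-slip = throw / sin(dip) = 222 / sin(73.6°) = 231.4 m
net slip = dip-slip / sin(rake) = 231.4 / sin(20°) = 676.6 m
rate = 676.6 m / 125 ka = 0.00541 m/yr = 5410 m/Myr

5410 m/Myr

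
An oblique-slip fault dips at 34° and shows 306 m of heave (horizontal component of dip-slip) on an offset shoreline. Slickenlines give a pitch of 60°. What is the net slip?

426 m

dip-slip = heave / cos(dip) = 306 / cos(34°) = 369.1 m
net slip = dip-slip / sin(rake) = 369.1 / sin(60°) = 426 m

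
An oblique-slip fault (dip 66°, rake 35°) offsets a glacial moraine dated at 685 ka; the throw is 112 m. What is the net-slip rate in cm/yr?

dip-slip = throw / sin(dip) = 112 / sin(66°) = 122.6 m
net slip = dip-slip / sin(rake) = 122.6 / sin(35°) = 213.7 m
rate = 213.7 m / 685 ka = 0.000312 m/yr = 0.0312 cm/yr

0.0312 cm/yr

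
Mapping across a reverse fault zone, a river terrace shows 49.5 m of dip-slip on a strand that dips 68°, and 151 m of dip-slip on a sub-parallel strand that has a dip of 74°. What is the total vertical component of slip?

191 m

throw_A = 49.5 × sin(68°) = 45.90 m
throw_B = 151 × sin(74°) = 145.2 m
total = 45.90 + 145.2 = 191 m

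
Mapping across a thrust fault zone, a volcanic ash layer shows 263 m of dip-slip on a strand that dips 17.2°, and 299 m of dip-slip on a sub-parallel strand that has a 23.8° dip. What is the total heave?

525 m

heave_A = 263 × cos(17.2°) = 251.2 m
heave_B = 299 × cos(23.8°) = 273.6 m
total = 251.2 + 273.6 = 525 m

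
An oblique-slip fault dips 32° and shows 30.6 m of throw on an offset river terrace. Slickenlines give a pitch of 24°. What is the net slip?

dip-slip = throw / sin(dip) = 30.6 / sin(32°) = 57.74 m
net slip = dip-slip / sin(rake) = 57.74 / sin(24°) = 142 m

142 m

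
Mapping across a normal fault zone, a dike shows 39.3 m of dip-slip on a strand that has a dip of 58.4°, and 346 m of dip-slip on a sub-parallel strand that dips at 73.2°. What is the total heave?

121 m

heave_A = 39.3 × cos(58.4°) = 20.59 m
heave_B = 346 × cos(73.2°) = 100 m
total = 20.59 + 100 = 121 m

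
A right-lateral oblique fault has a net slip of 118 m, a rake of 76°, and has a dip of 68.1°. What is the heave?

dip-slip = net slip × sin(rake) = 118 m × sin(76°) = 114.5 m
heave = dip-slip × cos(dip) = 114.5 × cos(68.1°) = 42.7 m

42.7 m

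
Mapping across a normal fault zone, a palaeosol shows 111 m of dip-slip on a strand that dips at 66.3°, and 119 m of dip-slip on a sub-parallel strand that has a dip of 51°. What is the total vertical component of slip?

throw_A = 111 × sin(66.3°) = 101.6 m
throw_B = 119 × sin(51°) = 92.48 m
total = 101.6 + 92.48 = 194 m

194 m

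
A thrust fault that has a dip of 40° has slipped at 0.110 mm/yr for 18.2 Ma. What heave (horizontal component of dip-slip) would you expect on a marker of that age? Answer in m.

dip-slip = rate × time = 0.110 mm/yr × 18.2 Ma = 2002 m
heave = dip-slip × cos(dip) = 2002 × cos(40°) = 1530 m

1530 m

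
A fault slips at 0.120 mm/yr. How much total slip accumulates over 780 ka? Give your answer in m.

93.6 m

slip = rate × time = 0.120 mm/yr × 780 ka = 93.6 m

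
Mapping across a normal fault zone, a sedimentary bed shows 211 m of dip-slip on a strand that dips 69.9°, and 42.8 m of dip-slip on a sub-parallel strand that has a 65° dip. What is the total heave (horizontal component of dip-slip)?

90.6 m

heave_A = 211 × cos(69.9°) = 72.51 m
heave_B = 42.8 × cos(65°) = 18.09 m
total = 72.51 + 18.09 = 90.6 m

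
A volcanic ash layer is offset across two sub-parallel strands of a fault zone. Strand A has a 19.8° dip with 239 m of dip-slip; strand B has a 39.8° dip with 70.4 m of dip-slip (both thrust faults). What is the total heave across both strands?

heave_A = 239 × cos(19.8°) = 224.9 m
heave_B = 70.4 × cos(39.8°) = 54.09 m
total = 224.9 + 54.09 = 279 m

279 m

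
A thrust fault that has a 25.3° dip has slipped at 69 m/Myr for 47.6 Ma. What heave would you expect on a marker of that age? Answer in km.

2.97 km

dip-slip = rate × time = 69 m/Myr × 47.6 Ma = 3284 m
heave = dip-slip × cos(dip) = 3284 × cos(25.3°) = 2970 m = 2.97 km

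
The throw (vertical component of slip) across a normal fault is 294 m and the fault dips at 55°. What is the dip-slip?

359 m

dip-slip = throw / sin(dip) = 294 / sin(55°) = 359 m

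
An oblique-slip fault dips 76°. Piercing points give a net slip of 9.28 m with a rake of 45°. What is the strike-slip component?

6.56 m

strike-slip = net slip × cos(rake) = 9.28 m × cos(45°) = 6.56 m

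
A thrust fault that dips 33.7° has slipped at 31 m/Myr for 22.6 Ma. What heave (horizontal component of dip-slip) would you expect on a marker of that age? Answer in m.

583 m

dip-slip = rate × time = 31 m/Myr × 22.6 Ma = 700.6 m
heave = dip-slip × cos(dip) = 700.6 × cos(33.7°) = 583 m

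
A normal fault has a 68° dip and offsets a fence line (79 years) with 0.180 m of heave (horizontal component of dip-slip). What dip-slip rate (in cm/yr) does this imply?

dip-slip = heave / cos(dip) = 0.180 m / cos(68°) = 0.4805 m
rate = 0.4805 m / 79 years = 0.00608 m/yr = 0.608 cm/yr

0.608 cm/yr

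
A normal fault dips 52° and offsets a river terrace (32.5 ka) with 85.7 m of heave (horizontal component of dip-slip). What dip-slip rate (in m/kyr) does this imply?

dip-slip = heave / cos(dip) = 85.7 m / cos(52°) = 139.2 m
rate = 139.2 m / 32.5 ka = 0.00428 m/yr = 4.28 m/kyr

4.28 m/kyr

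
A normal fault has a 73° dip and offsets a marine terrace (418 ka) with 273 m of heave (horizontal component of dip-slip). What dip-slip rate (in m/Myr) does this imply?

2230 m/Myr

dip-slip = heave / cos(dip) = 273 m / cos(73°) = 933.7 m
rate = 933.7 m / 418 ka = 0.00223 m/yr = 2230 m/Myr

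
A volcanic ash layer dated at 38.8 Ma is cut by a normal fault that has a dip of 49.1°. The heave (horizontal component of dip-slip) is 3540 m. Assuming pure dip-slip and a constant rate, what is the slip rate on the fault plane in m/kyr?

0.139 m/kyr

dip-slip = heave / cos(dip) = 3540 m / cos(49.1°) = 5407 m
rate = 5407 m / 38.8 Ma = 0.000139 m/yr = 0.139 m/kyr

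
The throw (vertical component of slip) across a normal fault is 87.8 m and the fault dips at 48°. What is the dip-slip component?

118 m

dip-slip = throw / sin(dip) = 87.8 / sin(48°) = 118 m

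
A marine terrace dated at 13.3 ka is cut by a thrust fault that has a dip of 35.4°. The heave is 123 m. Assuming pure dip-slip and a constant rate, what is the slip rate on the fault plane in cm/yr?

dip-slip = heave / cos(dip) = 123 m / cos(35.4°) = 150.9 m
rate = 150.9 m / 13.3 ka = 0.0113 m/yr = 1.13 cm/yr

1.13 cm/yr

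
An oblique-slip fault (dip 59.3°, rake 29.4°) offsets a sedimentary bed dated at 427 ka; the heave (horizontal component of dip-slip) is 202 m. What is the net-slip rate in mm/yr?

dip-slip = heave / cos(dip) = 202 / cos(59.3°) = 395.7 m
net slip = dip-slip / sin(rake) = 395.7 / sin(29.4°) = 806 m
rate = 806 m / 427 ka = 0.00189 m/yr = 1.89 mm/yr

1.89 mm/yr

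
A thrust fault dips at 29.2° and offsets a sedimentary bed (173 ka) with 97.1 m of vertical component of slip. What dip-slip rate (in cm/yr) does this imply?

dip-slip = throw / sin(dip) = 97.1 m / sin(29.2°) = 199 m
rate = 199 m / 173 ka = 0.00115 m/yr = 0.115 cm/yr

0.115 cm/yr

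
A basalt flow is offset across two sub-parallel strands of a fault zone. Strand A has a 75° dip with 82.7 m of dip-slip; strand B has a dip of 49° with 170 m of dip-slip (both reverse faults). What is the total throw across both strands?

throw_A = 82.7 × sin(75°) = 79.88 m
throw_B = 170 × sin(49°) = 128.3 m
total = 79.88 + 128.3 = 208 m

208 m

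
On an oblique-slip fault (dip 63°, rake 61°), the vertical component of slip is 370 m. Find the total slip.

dip-slip = throw / sin(dip) = 370 / sin(63°) = 415.3 m
net slip = dip-slip / sin(rake) = 415.3 / sin(61°) = 475 m

475 m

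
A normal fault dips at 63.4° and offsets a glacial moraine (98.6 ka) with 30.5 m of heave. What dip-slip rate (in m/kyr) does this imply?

dip-slip = heave / cos(dip) = 30.5 m / cos(63.4°) = 68.12 m
rate = 68.12 m / 98.6 ka = 0.000691 m/yr = 0.691 m/kyr

0.691 m/kyr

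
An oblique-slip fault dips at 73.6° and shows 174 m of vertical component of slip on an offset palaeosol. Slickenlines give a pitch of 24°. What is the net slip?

dip-slip = throw / sin(dip) = 174 / sin(73.6°) = 181.4 m
net slip = dip-slip / sin(rake) = 181.4 / sin(24°) = 446 m

446 m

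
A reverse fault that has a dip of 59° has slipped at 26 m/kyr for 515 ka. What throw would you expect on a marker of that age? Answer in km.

dip-slip = rate × time = 26 m/kyr × 515 ka = 13390 m
throw = dip-slip × sin(dip) = 13390 × sin(59°) = 11500 m = 11.5 km

11.5 km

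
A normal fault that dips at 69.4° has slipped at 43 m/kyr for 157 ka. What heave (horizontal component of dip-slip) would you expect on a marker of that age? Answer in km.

2.38 km

dip-slip = rate × time = 43 m/kyr × 157 ka = 6751 m
heave = dip-slip × cos(dip) = 6751 × cos(69.4°) = 2380 m = 2.38 km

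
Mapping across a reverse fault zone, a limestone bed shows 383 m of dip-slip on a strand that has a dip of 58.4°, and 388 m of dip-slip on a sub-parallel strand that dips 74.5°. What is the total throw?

throw_A = 383 × sin(58.4°) = 326.2 m
throw_B = 388 × sin(74.5°) = 373.9 m
total = 326.2 + 373.9 = 700 m

700 m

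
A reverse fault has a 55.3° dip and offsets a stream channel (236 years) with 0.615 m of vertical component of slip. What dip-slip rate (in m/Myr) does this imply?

dip-slip = throw / sin(dip) = 0.615 m / sin(55.3°) = 0.7480 m
rate = 0.7480 m / 236 years = 0.00317 m/yr = 3170 m/Myr

3170 m/Myr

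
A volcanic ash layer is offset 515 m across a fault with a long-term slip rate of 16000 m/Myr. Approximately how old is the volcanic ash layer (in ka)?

age = offset / rate = 515 m / (16000 m/Myr) = 32200 yr = 32.2 ka

32.2 ka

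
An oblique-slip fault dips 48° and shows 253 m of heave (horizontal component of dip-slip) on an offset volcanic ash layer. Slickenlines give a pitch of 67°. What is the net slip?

411 m

dip-slip = heave / cos(dip) = 253 / cos(48°) = 378.1 m
net slip = dip-slip / sin(rake) = 378.1 / sin(67°) = 411 m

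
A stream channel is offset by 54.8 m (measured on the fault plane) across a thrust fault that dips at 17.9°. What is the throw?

16.8 m

throw = dip-slip × sin(dip) = 54.8 m × sin(17.9°) = 16.8 m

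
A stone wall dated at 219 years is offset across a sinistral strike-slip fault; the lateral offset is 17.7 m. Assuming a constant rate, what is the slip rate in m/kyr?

rate = 17.7 m / 219 years = 0.0808 m/yr = 80.8 m/kyr

80.8 m/kyr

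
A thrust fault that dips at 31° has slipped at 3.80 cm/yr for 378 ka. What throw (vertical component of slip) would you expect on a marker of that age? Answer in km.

7.40 km

dip-slip = rate × time = 3.80 cm/yr × 378 ka = 14360 m
throw = dip-slip × sin(dip) = 14360 × sin(31°) = 7400 m = 7.40 km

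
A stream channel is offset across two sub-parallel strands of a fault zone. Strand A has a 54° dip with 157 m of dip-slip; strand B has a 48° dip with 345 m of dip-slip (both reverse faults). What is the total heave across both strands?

heave_A = 157 × cos(54°) = 92.28 m
heave_B = 345 × cos(48°) = 230.9 m
total = 92.28 + 230.9 = 323 m

323 m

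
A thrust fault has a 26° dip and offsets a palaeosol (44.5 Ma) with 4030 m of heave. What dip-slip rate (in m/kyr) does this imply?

dip-slip = heave / cos(dip) = 4030 m / cos(26°) = 4484 m
rate = 4484 m / 44.5 Ma = 0.000101 m/yr = 0.101 m/kyr

0.101 m/kyr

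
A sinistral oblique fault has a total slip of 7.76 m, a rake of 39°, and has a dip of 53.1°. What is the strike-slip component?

6.03 m

strike-slip = net slip × cos(rake) = 7.76 m × cos(39°) = 6.03 m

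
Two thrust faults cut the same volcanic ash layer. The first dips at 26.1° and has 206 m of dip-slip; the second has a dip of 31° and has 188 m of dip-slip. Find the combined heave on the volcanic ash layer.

heave_A = 206 × cos(26.1°) = 185 m
heave_B = 188 × cos(31°) = 161.1 m
total = 185 + 161.1 = 346 m

346 m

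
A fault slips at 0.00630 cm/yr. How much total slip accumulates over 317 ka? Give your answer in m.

slip = rate × time = 0.00630 cm/yr × 317 ka = 20 m

20 m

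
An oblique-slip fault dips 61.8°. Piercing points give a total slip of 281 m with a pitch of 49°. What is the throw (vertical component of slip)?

dip-slip = net slip × sin(rake) = 281 m × sin(49°) = 212.1 m
throw = dip-slip × sin(dip) = 212.1 × sin(61.8°) = 187 m

187 m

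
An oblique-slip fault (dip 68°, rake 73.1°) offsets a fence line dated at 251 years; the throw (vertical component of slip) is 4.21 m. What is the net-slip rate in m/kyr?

18.9 m/kyr

dip-slip = throw / sin(dip) = 4.21 / sin(68°) = 4.541 m
net slip = dip-slip / sin(rake) = 4.541 / sin(73.1°) = 4.746 m
rate = 4.746 m / 251 years = 0.0189 m/yr = 18.9 m/kyr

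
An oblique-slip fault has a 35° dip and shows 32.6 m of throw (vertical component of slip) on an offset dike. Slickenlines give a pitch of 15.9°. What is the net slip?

dip-slip = throw / sin(dip) = 32.6 / sin(35°) = 56.84 m
net slip = dip-slip / sin(rake) = 56.84 / sin(15.9°) = 207 m

207 m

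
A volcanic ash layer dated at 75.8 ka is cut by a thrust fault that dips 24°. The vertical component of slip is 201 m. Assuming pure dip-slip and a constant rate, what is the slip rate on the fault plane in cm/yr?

0.652 cm/yr

dip-slip = throw / sin(dip) = 201 m / sin(24°) = 494.2 m
rate = 494.2 m / 75.8 ka = 0.00652 m/yr = 0.652 cm/yr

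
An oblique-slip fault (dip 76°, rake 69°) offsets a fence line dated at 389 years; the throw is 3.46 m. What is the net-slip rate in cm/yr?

0.982 cm/yr

dip-slip = throw / sin(dip) = 3.46 / sin(76°) = 3.566 m
net slip = dip-slip / sin(rake) = 3.566 / sin(69°) = 3.820 m
rate = 3.820 m / 389 years = 0.00982 m/yr = 0.982 cm/yr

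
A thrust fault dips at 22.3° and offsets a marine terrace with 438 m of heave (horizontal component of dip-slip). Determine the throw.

throw = heave × tan(dip) = 438 × tan(22.3°) = 180 m

180 m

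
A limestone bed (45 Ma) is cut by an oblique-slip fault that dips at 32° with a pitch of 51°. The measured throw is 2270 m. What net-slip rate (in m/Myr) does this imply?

dip-slip = throw / sin(dip) = 2270 / sin(32°) = 4284 m
net slip = dip-slip / sin(rake) = 4284 / sin(51°) = 5512 m
rate = 5512 m / 45 Ma = 0.000122 m/yr = 122 m/Myr

122 m/Myr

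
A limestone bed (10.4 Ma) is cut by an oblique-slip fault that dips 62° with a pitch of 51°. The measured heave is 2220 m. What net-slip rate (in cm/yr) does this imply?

dip-slip = heave / cos(dip) = 2220 / cos(62°) = 4729 m
net slip = dip-slip / sin(rake) = 4729 / sin(51°) = 6085 m
rate = 6085 m / 10.4 Ma = 0.000585 m/yr = 0.0585 cm/yr

0.0585 cm/yr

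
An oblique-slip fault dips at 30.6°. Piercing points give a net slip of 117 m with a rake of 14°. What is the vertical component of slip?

dip-slip = net slip × sin(rake) = 117 m × sin(14°) = 28.30 m
throw = dip-slip × sin(dip) = 28.30 × sin(30.6°) = 14.4 m

14.4 m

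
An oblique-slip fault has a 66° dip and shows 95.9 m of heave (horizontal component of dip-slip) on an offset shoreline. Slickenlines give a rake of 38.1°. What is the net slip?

dip-slip = heave / cos(dip) = 95.9 / cos(66°) = 235.8 m
net slip = dip-slip / sin(rake) = 235.8 / sin(38.1°) = 382 m

382 m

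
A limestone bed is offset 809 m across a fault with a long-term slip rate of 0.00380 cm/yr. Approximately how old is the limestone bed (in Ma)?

age = offset / rate = 809 m / (0.00380 cm/yr) = 2.13e+07 yr = 21.3 Ma

21.3 Ma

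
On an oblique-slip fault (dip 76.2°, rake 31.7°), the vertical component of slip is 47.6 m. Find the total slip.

dip-slip = throw / sin(dip) = 47.6 / sin(76.2°) = 49.01 m
net slip = dip-slip / sin(rake) = 49.01 / sin(31.7°) = 93.3 m

93.3 m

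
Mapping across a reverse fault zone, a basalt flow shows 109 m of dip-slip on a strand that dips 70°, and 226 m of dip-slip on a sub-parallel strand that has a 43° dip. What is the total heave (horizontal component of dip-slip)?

203 m

heave_A = 109 × cos(70°) = 37.28 m
heave_B = 226 × cos(43°) = 165.3 m
total = 37.28 + 165.3 = 203 m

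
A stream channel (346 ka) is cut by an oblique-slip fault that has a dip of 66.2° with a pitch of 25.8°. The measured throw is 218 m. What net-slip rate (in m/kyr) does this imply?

dip-slip = throw / sin(dip) = 218 / sin(66.2°) = 238.3 m
net slip = dip-slip / sin(rake) = 238.3 / sin(25.8°) = 547.4 m
rate = 547.4 m / 346 ka = 0.00158 m/yr = 1.58 m/kyr

1.58 m/kyr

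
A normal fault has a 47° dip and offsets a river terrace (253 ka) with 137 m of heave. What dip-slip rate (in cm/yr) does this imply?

dip-slip = heave / cos(dip) = 137 m / cos(47°) = 200.9 m
rate = 200.9 m / 253 ka = 0.000794 m/yr = 0.0794 cm/yr

0.0794 cm/yr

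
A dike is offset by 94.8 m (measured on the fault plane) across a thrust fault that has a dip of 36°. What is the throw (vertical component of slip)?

throw = dip-slip × sin(dip) = 94.8 m × sin(36°) = 55.7 m

55.7 m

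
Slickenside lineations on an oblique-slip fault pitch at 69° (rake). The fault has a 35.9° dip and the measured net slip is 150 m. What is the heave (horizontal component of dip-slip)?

dip-slip = net slip × sin(rake) = 150 m × sin(69°) = 140 m
heave = dip-slip × cos(dip) = 140 × cos(35.9°) = 113 m

113 m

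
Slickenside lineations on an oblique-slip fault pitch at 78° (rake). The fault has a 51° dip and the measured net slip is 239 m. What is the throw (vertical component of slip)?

182 m

dip-slip = net slip × sin(rake) = 239 m × sin(78°) = 233.8 m
throw = dip-slip × sin(dip) = 233.8 × sin(51°) = 182 m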